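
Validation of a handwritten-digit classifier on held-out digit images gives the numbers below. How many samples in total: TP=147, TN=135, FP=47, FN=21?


Total = TP + TN + FP + FN
= 147 + 135 + 47 + 21
= 350
(Predicted positive: 194, predicted negative: 156)

350


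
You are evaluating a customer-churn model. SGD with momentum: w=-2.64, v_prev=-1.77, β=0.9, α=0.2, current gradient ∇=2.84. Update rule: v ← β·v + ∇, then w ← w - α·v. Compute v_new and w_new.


v_new = 0.9·-1.77 + 2.84 = -1.593 + 2.84 = 1.247
w_new = -2.64 - 0.2·1.247 = -2.64 - 0.2494 = -2.8894

v_new=1.247, w_new=-2.8894


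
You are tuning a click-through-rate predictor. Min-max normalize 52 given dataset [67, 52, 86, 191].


min=52, max=191
(52-52)/(191-52) = 0/139 = 0.0

0.0


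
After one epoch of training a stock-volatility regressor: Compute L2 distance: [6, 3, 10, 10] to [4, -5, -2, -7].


d = √((6-4)² + (3+ 5)² + (10+ 2)² + (10+ 7)²)
  = √(4 + 64 + 144 + 289)
  = √501 = 22.383

22.383


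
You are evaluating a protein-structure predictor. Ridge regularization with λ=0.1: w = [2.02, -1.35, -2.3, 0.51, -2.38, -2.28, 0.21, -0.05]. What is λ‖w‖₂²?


‖w‖₂² = (2.02)² + (-1.35)² + (-2.3)² + (0.51)² + (-2.38)² + (-2.28)² + (0.21)² + (-0.05)²
     = 4.0804 + 1.8225 + 5.29 + 0.2601 + 5.6644 + 5.1984 + 0.0441 + 0.0025
     = 22.3624
λ·‖w‖₂² = 0.1·22.3624 = 2.23624

2.23624


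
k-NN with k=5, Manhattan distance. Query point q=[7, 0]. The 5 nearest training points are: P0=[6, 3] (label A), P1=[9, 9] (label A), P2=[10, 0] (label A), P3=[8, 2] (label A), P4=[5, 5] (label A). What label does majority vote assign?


d(q,P0) = 4  (label A)
d(q,P1) = 11  (label A)
d(q,P2) = 3  (label A)
d(q,P3) = 3  (label A)
d(q,P4) = 7  (label A)
Votes: A=5, B=0
Majority → A

A


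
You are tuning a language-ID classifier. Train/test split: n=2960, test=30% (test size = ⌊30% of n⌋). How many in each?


Test = ⌊2960·30/100⌋ = 888
Train = 2960 - 888 = 2072

Train: 2072, Test: 888


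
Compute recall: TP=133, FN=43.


Recall = TP/(TP+FN)
= 133/(133+43)
= 133/176 = 75.57%

75.57%


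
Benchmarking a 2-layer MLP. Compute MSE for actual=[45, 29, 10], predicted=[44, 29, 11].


Squared errors: (45-44)²=1, (29-29)²=0, (10-11)²=1
Sum = 2
MSE = 2/3 = 2/3

2/3


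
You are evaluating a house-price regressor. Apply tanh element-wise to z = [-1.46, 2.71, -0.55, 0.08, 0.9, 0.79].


tanh(-1.46) = -0.8977
tanh(2.71) = 0.9912
tanh(-0.55) = -0.5005
tanh(0.08) = 0.0798
tanh(0.9) = 0.7163
tanh(0.79) = 0.6584
result = [-0.8977, 0.9912, -0.5005, 0.0798, 0.7163, 0.6584]

[-0.8977, 0.9912, -0.5005, 0.0798, 0.7163, 0.6584]


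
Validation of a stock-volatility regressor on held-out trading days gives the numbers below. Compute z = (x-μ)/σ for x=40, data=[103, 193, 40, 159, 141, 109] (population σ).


μ = 124.1667, σ = 48.2991
z = (40 - 124.1667)/48.2991 = -1.7426

-1.7426


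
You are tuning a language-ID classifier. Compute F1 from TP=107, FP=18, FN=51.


Precision = 107/125 = 0.856
Recall = 107/158 = 0.6772
F1 = 2·P·R/(P+R) = 2·TP/(2·TP+FP+FN) = 214/(214+18+51) = 214/283 = 0.7562

0.7562


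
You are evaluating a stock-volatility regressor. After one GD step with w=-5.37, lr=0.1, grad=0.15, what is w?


w_new = w - α·∇
= -5.37 - 0.1·0.15
= -5.37 - 0.015
= -5.385

-5.385


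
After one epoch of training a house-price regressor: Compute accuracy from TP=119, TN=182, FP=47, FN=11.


Accuracy = (TP+TN)/(TP+TN+FP+FN)
= (119+182)/(359)
= 301/359 = 83.84%

83.84%


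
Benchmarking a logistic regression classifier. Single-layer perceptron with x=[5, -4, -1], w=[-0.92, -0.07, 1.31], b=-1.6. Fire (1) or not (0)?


z = (5)·(-0.92) + (-4)·(-0.07) + (-1)·(1.31) - 1.6
  = -7.23
step(z) = 0 (z<0)

0


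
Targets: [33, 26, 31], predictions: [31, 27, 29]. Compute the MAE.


Absolute errors: |33-31|=2, |26-27|=1, |31-29|=2
Sum = 5
MAE = 5/3 = 5/3

5/3


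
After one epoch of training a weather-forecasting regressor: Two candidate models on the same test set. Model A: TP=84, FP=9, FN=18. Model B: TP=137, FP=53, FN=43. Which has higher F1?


Model A: P=84/93=0.9032, R=84/102=0.8235, F1=2PR/(P+R)=2TP/(2TP+FP+FN)=168/195=0.8615
Model B: P=137/190=0.7211, R=137/180=0.7611, F1=2PR/(P+R)=2TP/(2TP+FP+FN)=274/370=0.7405
0.8615 > 0.7405 → Model A

Model A


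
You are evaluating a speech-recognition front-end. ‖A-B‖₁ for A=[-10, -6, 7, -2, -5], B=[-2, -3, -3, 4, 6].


d = |-10+ 2| + |-6+ 3| + |7+ 3| + |-2-4| + |-5-6|
  = 8 + 3 + 10 + 6 + 11
  = 38

38


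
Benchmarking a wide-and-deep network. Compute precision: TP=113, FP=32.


Precision = TP/(TP+FP)
= 113/(113+32)
= 113/145 = 77.93%

77.93%


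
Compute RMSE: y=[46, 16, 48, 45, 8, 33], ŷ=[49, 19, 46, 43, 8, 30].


MSE = 35/6 = 5.8333
RMSE = √(35/6) = 2.4152

2.4152


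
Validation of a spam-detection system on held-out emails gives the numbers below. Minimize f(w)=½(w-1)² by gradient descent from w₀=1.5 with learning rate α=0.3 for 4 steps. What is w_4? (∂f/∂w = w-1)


step 1: grad = 1.5-1 = 0.5; w = 1.5 - 0.3·(0.5) = 1.35
step 2: grad = 1.35-1 = 0.35; w = 1.35 - 0.3·(0.35) = 1.245
step 3: grad = 1.245-1 = 0.245; w = 1.245 - 0.3·(0.245) = 1.1715
step 4: grad = 1.1715-1 = 0.1715; w = 1.1715 - 0.3·(0.1715) = 1.12005

1.12005


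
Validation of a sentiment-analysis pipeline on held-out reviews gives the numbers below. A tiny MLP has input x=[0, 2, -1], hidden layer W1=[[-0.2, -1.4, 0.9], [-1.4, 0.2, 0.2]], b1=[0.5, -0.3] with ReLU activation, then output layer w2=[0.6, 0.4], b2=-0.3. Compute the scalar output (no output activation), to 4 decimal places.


z1[0] = (-0.2)·(0) + (-1.4)·(2) + (0.9)·(-1) + 0.5 = -3.2
z1[1] = (-1.4)·(0) + (0.2)·(2) + (0.2)·(-1) - 0.3 = -0.1
h = ReLU(z1) = [0.0, 0.0]
output = (0.6)·(0.0) + (0.4)·(0.0) - 0.3 = -0.3

-0.3


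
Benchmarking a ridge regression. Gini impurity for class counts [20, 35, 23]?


Probabilities: [20/78, 35/78, 23/78] ≈ [0.2564, 0.4487, 0.2949]
Σpᵢ² = (400 + 1225 + 529)/78² = 2154/6084
Gini = 1 - Σpᵢ² = 1 - 2154/6084 = 0.646

0.646


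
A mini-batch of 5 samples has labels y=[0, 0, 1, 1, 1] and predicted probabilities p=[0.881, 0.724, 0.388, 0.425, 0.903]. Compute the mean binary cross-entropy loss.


L[0] = -ln(1-0.881) = -ln(0.119) = 2.1286
L[1] = -ln(1-0.724) = -ln(0.276) = 1.2874
L[2] = -ln(0.388) = 0.9467
L[3] = -ln(0.425) = 0.8557
L[4] = -ln(0.903) = 0.102
mean = (2.1286 + 1.2874 + 0.9467 + 0.8557 + 0.102)/5 = 1.0641

1.0641


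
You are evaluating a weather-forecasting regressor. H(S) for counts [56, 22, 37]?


Probabilities: [56/115, 22/115, 37/115] ≈ [0.487, 0.1913, 0.3217]
H = -((56/115)·log₂(56/115) + (22/115)·log₂(22/115) + (37/115)·log₂(37/115))
  = 1.4884 bits

1.4884 bits


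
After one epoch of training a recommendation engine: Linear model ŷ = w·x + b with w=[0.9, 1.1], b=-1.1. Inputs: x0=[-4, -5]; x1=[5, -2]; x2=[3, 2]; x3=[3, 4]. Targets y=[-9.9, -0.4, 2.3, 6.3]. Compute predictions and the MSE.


ŷ0 = (0.9)·(-4) + (1.1)·(-5) - 1.1 = -10.2
ŷ1 = (0.9)·(5) + (1.1)·(-2) - 1.1 = 1.2
ŷ2 = (0.9)·(3) + (1.1)·(2) - 1.1 = 3.8
ŷ3 = (0.9)·(3) + (1.1)·(4) - 1.1 = 6.0
errors² = [0.09, 2.56, 2.25, 0.09]
MSE = 4.9900/4 = 1.2475

1.2475


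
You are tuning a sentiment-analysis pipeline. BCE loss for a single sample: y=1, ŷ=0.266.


BCE = -[y·ln(p) + (1-y)·ln(1-p)]
= -1·ln(0.266) - 0
= -ln(0.266) = 1.3243

1.3243


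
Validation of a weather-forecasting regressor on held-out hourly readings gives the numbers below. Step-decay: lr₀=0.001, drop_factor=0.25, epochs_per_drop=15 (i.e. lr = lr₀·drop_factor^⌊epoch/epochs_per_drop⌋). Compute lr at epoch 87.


n_drops = ⌊87/15⌋ = 5
lr = 0.001·0.25^5 = 0.001·0.0009765625 = 0.0000009765625

0.0000009765625


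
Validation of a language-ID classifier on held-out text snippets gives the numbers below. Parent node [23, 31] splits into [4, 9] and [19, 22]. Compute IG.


Parent = [23, 31], H_parent = 0.9841
H_left = 0.8905 (n=13), H_right = 0.9961 (n=41)
H_children = (13/54)·0.8905 + (41/54)·0.9961 = 0.9707
IG = 0.9841 - 0.9707 = 0.0134

0.0134


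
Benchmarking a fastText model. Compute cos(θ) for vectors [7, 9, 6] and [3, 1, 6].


A·B = 7·3 + 9·1 + 6·6 = 66
‖A‖ = √166 = 12.8841, ‖B‖ = √46 = 6.7823
cos = 66/(√166·√46) = 66/√7636 = 0.7553

0.7553


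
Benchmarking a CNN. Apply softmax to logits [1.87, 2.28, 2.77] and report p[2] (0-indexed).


Exponentials: e^1.87=6.4883, e^2.28=9.7767, e^2.77=15.9586
Sum = 32.2236
Softmax = [0.2014, 0.3034, 0.4952]
p[2] = 15.9586/32.2236 = 0.4952

0.4952


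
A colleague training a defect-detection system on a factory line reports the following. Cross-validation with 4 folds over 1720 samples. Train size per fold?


Fold size = 1720/4 = 430
Training per fold = 1720 - 430 = 1290

1290


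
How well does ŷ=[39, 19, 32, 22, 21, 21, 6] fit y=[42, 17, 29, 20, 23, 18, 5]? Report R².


ȳ = 22
SS_res = Σ(y-ŷ)² = 40
SS_tot = Σ(y-ȳ)² = 784
R² = 1 - SS_res/SS_tot = 1 - 0.051 = 0.949

0.949


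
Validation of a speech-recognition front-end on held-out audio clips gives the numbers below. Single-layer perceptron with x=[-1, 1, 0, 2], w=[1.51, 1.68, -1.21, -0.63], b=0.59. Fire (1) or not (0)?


z = (-1)·(1.51) + (1)·(1.68) + (0)·(-1.21) + (2)·(-0.63) + 0.59
  = -0.5
step(z) = 0 (z<0)

0


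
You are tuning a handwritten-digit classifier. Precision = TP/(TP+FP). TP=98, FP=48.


Precision = TP/(TP+FP)
= 98/(98+48)
= 98/146 = 67.12%

67.12%


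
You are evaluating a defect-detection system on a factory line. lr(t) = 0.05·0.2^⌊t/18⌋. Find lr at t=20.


n_drops = ⌊20/18⌋ = 1
lr = 0.05·0.2^1 = 0.05·0.2 = 0.01

0.01


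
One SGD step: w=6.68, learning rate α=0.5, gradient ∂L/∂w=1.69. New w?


w_new = w - α·∇
= 6.68 - 0.5·1.69
= 6.68 - 0.845
= 5.835

5.835


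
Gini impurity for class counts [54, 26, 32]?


Probabilities: [54/112, 26/112, 32/112] ≈ [0.4821, 0.2321, 0.2857]
Σpᵢ² = (2916 + 676 + 1024)/112² = 4616/12544
Gini = 1 - Σpᵢ² = 1 - 4616/12544 = 0.632

0.632


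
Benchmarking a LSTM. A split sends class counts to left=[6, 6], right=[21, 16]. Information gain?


Parent = [27, 22], H_parent = 0.9925
H_left = 1 (n=12), H_right = 0.9868 (n=37)
H_children = (12/49)·1 + (37/49)·0.9868 = 0.99
IG = 0.9925 - 0.99 = 0.0025

0.0025


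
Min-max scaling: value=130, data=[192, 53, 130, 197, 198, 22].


min=22, max=198
(130-22)/(198-22) = 108/176 = 0.6136

0.6136


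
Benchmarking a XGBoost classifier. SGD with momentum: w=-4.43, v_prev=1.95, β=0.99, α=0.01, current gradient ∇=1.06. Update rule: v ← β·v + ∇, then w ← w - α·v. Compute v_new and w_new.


v_new = 0.99·1.95 + 1.06 = 1.9305 + 1.06 = 2.9905
w_new = -4.43 - 0.01·2.9905 = -4.43 - 0.029905 = -4.459905

v_new=2.9905, w_new=-4.459905


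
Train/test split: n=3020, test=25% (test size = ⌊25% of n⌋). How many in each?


Test = ⌊3020·25/100⌋ = 755
Train = 3020 - 755 = 2265

Train: 2265, Test: 755


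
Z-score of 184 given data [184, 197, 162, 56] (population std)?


μ = 149.75, σ = 55.5535
z = (184 - 149.75)/55.5535 = 0.6165

0.6165


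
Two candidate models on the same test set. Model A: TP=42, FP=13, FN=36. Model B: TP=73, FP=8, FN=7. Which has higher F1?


Model A: P=42/55=0.7636, R=42/78=0.5385, F1=2PR/(P+R)=2TP/(2TP+FP+FN)=84/133=0.6316
Model B: P=73/81=0.9012, R=73/80=0.9125, F1=2PR/(P+R)=2TP/(2TP+FP+FN)=146/161=0.9068
0.6316 < 0.9068 → Model B

Model B


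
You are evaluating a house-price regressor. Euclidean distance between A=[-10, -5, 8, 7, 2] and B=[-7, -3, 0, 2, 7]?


d = √((-10+ 7)² + (-5+ 3)² + (8-0)² + (7-2)² + (2-7)²)
  = √(9 + 4 + 64 + 25 + 25)
  = √127 = 11.2694

11.2694


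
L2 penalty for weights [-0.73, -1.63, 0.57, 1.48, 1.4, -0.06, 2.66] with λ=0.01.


‖w‖₂² = (-0.73)² + (-1.63)² + (0.57)² + (1.48)² + (1.4)² + (-0.06)² + (2.66)²
     = 0.5329 + 2.6569 + 0.3249 + 2.1904 + 1.96 + 0.0036 + 7.0756
     = 14.7443
λ·‖w‖₂² = 0.01·14.7443 = 0.147443

0.147443


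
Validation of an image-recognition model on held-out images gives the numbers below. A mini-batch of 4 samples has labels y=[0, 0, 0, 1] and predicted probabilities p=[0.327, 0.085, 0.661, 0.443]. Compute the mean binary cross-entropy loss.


L[0] = -ln(1-0.327) = -ln(0.673) = 0.396
L[1] = -ln(1-0.085) = -ln(0.915) = 0.0888
L[2] = -ln(1-0.661) = -ln(0.339) = 1.0818
L[3] = -ln(0.443) = 0.8142
mean = (0.396 + 0.0888 + 1.0818 + 0.8142)/4 = 0.5952

0.5952


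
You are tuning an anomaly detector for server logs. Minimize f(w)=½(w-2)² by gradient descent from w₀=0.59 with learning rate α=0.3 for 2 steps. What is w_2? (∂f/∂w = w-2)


step 1: grad = 0.59-2 = -1.41; w = 0.59 - 0.3·(-1.41) = 1.013
step 2: grad = 1.013-2 = -0.987; w = 1.013 - 0.3·(-0.987) = 1.3091

1.3091


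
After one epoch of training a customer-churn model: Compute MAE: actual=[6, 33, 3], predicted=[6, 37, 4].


Absolute errors: |6-6|=0, |33-37|=4, |3-4|=1
Sum = 5
MAE = 5/3 = 5/3

5/3


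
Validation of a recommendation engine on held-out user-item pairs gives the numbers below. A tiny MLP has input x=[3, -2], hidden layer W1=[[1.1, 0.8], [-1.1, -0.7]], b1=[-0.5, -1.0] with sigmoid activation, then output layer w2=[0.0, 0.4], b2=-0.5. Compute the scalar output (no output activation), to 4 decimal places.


z1[0] = (1.1)·(3) + (0.8)·(-2) - 0.5 = 1.2
z1[1] = (-1.1)·(3) + (-0.7)·(-2) - 1.0 = -2.9
h = sigmoid(z1) = [0.7685, 0.0522]
output = (0.0)·(0.7685) + (0.4)·(0.0522) - 0.5 = -0.4791

-0.4791


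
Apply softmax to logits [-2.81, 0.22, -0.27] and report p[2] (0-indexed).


Exponentials: e^-2.81=0.0602, e^0.22=1.2461, e^-0.27=0.7634
Sum = 2.0697
Softmax = [0.0291, 0.6021, 0.3688]
p[2] = 0.7634/2.0697 = 0.3688

0.3688


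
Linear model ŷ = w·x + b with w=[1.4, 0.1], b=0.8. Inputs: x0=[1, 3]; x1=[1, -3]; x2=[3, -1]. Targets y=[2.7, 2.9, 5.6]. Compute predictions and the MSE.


ŷ0 = (1.4)·(1) + (0.1)·(3) + 0.8 = 2.5
ŷ1 = (1.4)·(1) + (0.1)·(-3) + 0.8 = 1.9
ŷ2 = (1.4)·(3) + (0.1)·(-1) + 0.8 = 4.9
errors² = [0.04, 1.0, 0.49]
MSE = 1.5300/3 = 0.51

0.51


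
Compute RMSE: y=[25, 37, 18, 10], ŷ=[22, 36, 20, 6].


MSE = 30/4 = 7.5
RMSE = √(30/4) = 2.7386

2.7386


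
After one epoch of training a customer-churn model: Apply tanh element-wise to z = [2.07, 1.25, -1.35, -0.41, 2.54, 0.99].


tanh(2.07) = 0.9687
tanh(1.25) = 0.8483
tanh(-1.35) = -0.8741
tanh(-0.41) = -0.3885
tanh(2.54) = 0.9876
tanh(0.99) = 0.7574
result = [0.9687, 0.8483, -0.8741, -0.3885, 0.9876, 0.7574]

[0.9687, 0.8483, -0.8741, -0.3885, 0.9876, 0.7574]


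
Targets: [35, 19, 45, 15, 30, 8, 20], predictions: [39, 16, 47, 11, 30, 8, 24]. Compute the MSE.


Squared errors: (35-39)²=16, (19-16)²=9, (45-47)²=4, (15-11)²=16, (30-30)²=0, (8-8)²=0, (20-24)²=16
Sum = 61
MSE = 61/7 = 61/7

61/7


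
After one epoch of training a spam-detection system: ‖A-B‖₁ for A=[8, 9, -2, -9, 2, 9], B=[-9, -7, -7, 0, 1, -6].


d = |8+ 9| + |9+ 7| + |-2+ 7| + |-9-0| + |2-1| + |9+ 6|
  = 17 + 16 + 5 + 9 + 1 + 15
  = 63

63


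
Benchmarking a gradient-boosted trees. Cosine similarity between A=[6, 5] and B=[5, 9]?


A·B = 6·5 + 5·9 = 75
‖A‖ = √61 = 7.8102, ‖B‖ = √106 = 10.2956
cos = 75/(√61·√106) = 75/√6466 = 0.9327

0.9327


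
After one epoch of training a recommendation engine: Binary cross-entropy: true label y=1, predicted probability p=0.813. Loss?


BCE = -[y·ln(p) + (1-y)·ln(1-p)]
= -1·ln(0.813) - 0
= -ln(0.813) = 0.207

0.207


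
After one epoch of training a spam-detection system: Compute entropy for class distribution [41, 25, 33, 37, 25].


Probabilities: [41/161, 25/161, 33/161, 37/161, 25/161] ≈ [0.2547, 0.1553, 0.205, 0.2298, 0.1553]
H = -((41/161)·log₂(41/161) + (25/161)·log₂(25/161) + (33/161)·log₂(33/161) + (37/161)·log₂(37/161) + (25/161)·log₂(25/161))
  = 2.2932 bits

2.2932 bits


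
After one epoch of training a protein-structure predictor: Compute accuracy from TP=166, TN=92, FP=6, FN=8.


Accuracy = (TP+TN)/(TP+TN+FP+FN)
= (166+92)/(272)
= 258/272 = 94.85%

94.85%


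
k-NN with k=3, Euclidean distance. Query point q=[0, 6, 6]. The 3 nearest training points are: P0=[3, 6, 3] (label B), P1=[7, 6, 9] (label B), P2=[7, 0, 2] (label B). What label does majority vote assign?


d(q,P0) = 4.2426  (label B)
d(q,P1) = 7.6158  (label B)
d(q,P2) = 10.0499  (label B)
Votes: A=0, B=3
Majority → B

B


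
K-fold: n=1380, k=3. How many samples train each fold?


Fold size = 1380/3 = 460
Training per fold = 1380 - 460 = 920

920


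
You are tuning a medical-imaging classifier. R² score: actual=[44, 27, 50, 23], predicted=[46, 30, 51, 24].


ȳ = 36
SS_res = Σ(y-ŷ)² = 15
SS_tot = Σ(y-ȳ)² = 510
R² = 1 - SS_res/SS_tot = 1 - 0.0294 = 0.9706

0.9706


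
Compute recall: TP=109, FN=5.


Recall = TP/(TP+FN)
= 109/(109+5)
= 109/114 = 95.61%

95.61%


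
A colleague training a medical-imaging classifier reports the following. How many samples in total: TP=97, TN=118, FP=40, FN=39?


Total = TP + TN + FP + FN
= 97 + 118 + 40 + 39
= 294
(Predicted positive: 137, predicted negative: 157)

294


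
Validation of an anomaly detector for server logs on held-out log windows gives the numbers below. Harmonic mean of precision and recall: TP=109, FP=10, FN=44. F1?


Precision = 109/119 = 0.916
Recall = 109/153 = 0.7124
F1 = 2·P·R/(P+R) = 2·TP/(2·TP+FP+FN) = 218/(218+10+44) = 218/272 = 0.8015

0.8015


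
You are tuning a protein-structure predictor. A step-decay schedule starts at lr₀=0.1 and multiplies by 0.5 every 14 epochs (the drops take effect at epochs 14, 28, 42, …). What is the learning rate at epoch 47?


n_drops = ⌊47/14⌋ = 3
lr = 0.1·0.5^3 = 0.1·0.125 = 0.0125

0.0125


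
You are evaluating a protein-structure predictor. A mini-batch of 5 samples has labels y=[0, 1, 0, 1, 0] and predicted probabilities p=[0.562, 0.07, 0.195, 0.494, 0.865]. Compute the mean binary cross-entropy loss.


L[0] = -ln(1-0.562) = -ln(0.438) = 0.8255
L[1] = -ln(0.07) = 2.6593
L[2] = -ln(1-0.195) = -ln(0.805) = 0.2169
L[3] = -ln(0.494) = 0.7052
L[4] = -ln(1-0.865) = -ln(0.135) = 2.0025
mean = (0.8255 + 2.6593 + 0.2169 + 0.7052 + 2.0025)/5 = 1.2819

1.2819


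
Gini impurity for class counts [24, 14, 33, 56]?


Probabilities: [24/127, 14/127, 33/127, 56/127] ≈ [0.189, 0.1102, 0.2598, 0.4409]
Σpᵢ² = (576 + 196 + 1089 + 3136)/127² = 4997/16129
Gini = 1 - Σpᵢ² = 1 - 4997/16129 = 0.6902

0.6902


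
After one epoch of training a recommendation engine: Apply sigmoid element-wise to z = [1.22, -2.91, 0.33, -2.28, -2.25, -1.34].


σ(1.22) = 1/(1+e^-1.22) = 0.7721
σ(-2.91) = 1/(1+e^2.91) = 0.0517
σ(0.33) = 1/(1+e^-0.33) = 0.5818
σ(-2.28) = 1/(1+e^2.28) = 0.0928
σ(-2.25) = 1/(1+e^2.25) = 0.0953
σ(-1.34) = 1/(1+e^1.34) = 0.2075
result = [0.7721, 0.0517, 0.5818, 0.0928, 0.0953, 0.2075]

[0.7721, 0.0517, 0.5818, 0.0928, 0.0953, 0.2075]


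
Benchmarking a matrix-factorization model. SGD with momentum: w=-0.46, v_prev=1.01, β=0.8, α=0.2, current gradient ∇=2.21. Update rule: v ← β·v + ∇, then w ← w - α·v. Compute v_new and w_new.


v_new = 0.8·1.01 + 2.21 = 0.808 + 2.21 = 3.018
w_new = -0.46 - 0.2·3.018 = -0.46 - 0.6036 = -1.0636

v_new=3.018, w_new=-1.0636


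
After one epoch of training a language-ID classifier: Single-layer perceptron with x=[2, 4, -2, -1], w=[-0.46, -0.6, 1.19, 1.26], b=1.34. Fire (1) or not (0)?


z = (2)·(-0.46) + (4)·(-0.6) + (-2)·(1.19) + (-1)·(1.26) + 1.34
  = -5.62
step(z) = 0 (z<0)

0


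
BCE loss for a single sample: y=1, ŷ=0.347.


BCE = -[y·ln(p) + (1-y)·ln(1-p)]
= -1·ln(0.347) - 0
= -ln(0.347) = 1.0584

1.0584


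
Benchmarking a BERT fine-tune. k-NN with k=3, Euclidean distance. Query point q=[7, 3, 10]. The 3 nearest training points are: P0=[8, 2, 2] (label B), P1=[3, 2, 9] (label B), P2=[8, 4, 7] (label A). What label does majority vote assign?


d(q,P0) = 8.124  (label B)
d(q,P1) = 4.2426  (label B)
d(q,P2) = 3.3166  (label A)
Votes: A=1, B=2
Majority → B

B


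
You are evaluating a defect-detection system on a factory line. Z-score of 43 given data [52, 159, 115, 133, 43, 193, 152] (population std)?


μ = 121, σ = 51.5669
z = (43 - 121)/51.5669 = -1.5126

-1.5126


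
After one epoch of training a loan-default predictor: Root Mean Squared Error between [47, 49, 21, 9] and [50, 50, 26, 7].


MSE = 39/4 = 9.75
RMSE = √(39/4) = 3.1225

3.1225


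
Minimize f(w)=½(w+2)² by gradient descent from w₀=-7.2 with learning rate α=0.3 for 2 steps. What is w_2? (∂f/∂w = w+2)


step 1: grad = -7.2+2 = -5.2; w = -7.2 - 0.3·(-5.2) = -5.64
step 2: grad = -5.64+2 = -3.64; w = -5.64 - 0.3·(-3.64) = -4.548

-4.548


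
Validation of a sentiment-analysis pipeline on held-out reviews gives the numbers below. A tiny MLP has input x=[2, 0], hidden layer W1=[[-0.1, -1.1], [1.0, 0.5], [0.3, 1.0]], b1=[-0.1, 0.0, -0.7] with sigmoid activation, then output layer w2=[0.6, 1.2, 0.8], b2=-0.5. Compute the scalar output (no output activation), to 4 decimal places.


z1[0] = (-0.1)·(2) + (-1.1)·(0) - 0.1 = -0.3
z1[1] = (1.0)·(2) + (0.5)·(0) + 0.0 = 2.0
z1[2] = (0.3)·(2) + (1.0)·(0) - 0.7 = -0.1
h = sigmoid(z1) = [0.4256, 0.8808, 0.475]
output = (0.6)·(0.4256) + (1.2)·(0.8808) + (0.8)·(0.475) - 0.5 = 1.1923

1.1923


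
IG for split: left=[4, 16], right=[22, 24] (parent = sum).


Parent = [26, 40], H_parent = 0.9673
H_left = 0.7219 (n=20), H_right = 0.9986 (n=46)
H_children = (20/66)·0.7219 + (46/66)·0.9986 = 0.9148
IG = 0.9673 - 0.9148 = 0.0525

0.0525


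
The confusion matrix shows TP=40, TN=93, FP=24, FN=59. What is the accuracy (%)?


Accuracy = (TP+TN)/(TP+TN+FP+FN)
= (40+93)/(216)
= 133/216 = 61.57%

61.57%


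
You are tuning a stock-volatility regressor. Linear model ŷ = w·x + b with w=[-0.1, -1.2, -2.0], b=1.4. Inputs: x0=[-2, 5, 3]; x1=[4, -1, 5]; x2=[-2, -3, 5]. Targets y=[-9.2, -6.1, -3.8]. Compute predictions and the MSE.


ŷ0 = (-0.1)·(-2) + (-1.2)·(5) + (-2.0)·(3) + 1.4 = -10.4
ŷ1 = (-0.1)·(4) + (-1.2)·(-1) + (-2.0)·(5) + 1.4 = -7.8
ŷ2 = (-0.1)·(-2) + (-1.2)·(-3) + (-2.0)·(5) + 1.4 = -4.8
errors² = [1.44, 2.89, 1.0]
MSE = 5.3300/3 = 1.7767

1.7767


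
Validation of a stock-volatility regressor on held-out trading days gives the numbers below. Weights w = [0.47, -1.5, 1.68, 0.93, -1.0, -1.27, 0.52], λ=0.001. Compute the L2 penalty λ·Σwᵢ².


‖w‖₂² = (0.47)² + (-1.5)² + (1.68)² + (0.93)² + (-1.0)² + (-1.27)² + (0.52)²
     = 0.2209 + 2.25 + 2.8224 + 0.8649 + 1 + 1.6129 + 0.2704
     = 9.0415
λ·‖w‖₂² = 0.001·9.0415 = 0.009041

0.009041


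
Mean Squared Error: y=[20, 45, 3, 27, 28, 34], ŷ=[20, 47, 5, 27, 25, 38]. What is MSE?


Squared errors: (20-20)²=0, (45-47)²=4, (3-5)²=4, (27-27)²=0, (28-25)²=9, (34-38)²=16
Sum = 33
MSE = 33/6 = 11/2

11/2


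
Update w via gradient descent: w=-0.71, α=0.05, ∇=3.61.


w_new = w - α·∇
= -0.71 - 0.05·3.61
= -0.71 - 0.1805
= -0.8905

-0.8905


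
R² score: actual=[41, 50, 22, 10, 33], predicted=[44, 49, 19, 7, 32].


ȳ = 31.2
SS_res = Σ(y-ŷ)² = 29
SS_tot = Σ(y-ȳ)² = 986.8
R² = 1 - SS_res/SS_tot = 1 - 0.0294 = 0.9706

0.9706


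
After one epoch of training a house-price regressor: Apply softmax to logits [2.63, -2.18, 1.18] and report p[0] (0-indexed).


Exponentials: e^2.63=13.8738, e^-2.18=0.113, e^1.18=3.2544
Sum = 17.2412
Softmax = [0.8047, 0.0066, 0.1888]
p[0] = 13.8738/17.2412 = 0.8047

0.8047


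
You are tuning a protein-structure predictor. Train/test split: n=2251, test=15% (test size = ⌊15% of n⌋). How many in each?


Test = ⌊2251·15/100⌋ = 337
Train = 2251 - 337 = 1914

Train: 1914, Test: 337


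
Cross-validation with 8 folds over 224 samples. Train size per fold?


Fold size = 224/8 = 28
Training per fold = 224 - 28 = 196

196


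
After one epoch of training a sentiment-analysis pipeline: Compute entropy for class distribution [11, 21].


Probabilities: [11/32, 21/32] ≈ [0.3438, 0.6562]
H = -((11/32)·log₂(11/32) + (21/32)·log₂(21/32))
  = 0.9284 bits

0.9284 bits


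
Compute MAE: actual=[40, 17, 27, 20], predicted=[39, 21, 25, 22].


Absolute errors: |40-39|=1, |17-21|=4, |27-25|=2, |20-22|=2
Sum = 9
MAE = 9/4 = 9/4

9/4


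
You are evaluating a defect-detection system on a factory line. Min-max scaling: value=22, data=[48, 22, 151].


min=22, max=151
(22-22)/(151-22) = 0/129 = 0.0

0.0


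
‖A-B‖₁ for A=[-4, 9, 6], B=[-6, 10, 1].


d = |-4+ 6| + |9-10| + |6-1|
  = 2 + 1 + 5
  = 8

8


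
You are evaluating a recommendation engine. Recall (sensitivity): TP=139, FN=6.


Recall = TP/(TP+FN)
= 139/(139+6)
= 139/145 = 95.86%

95.86%


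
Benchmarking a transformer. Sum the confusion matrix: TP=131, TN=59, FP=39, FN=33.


Total = TP + TN + FP + FN
= 131 + 59 + 39 + 33
= 262
(Predicted positive: 170, predicted negative: 92)

262


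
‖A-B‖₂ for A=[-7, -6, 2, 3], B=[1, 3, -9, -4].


d = √((-7-1)² + (-6-3)² + (2+ 9)² + (3+ 4)²)
  = √(64 + 81 + 121 + 49)
  = √315 = 17.7482

17.7482


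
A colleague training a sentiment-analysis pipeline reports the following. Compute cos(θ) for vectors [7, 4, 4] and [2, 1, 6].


A·B = 7·2 + 4·1 + 4·6 = 42
‖A‖ = √81 = 9, ‖B‖ = √41 = 6.4031
cos = 42/(√81·√41) = 42/√3321 = 0.7288

0.7288


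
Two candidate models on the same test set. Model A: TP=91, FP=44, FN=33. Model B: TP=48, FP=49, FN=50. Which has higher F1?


Model A: P=91/135=0.6741, R=91/124=0.7339, F1=2PR/(P+R)=2TP/(2TP+FP+FN)=182/259=0.7027
Model B: P=48/97=0.4948, R=48/98=0.4898, F1=2PR/(P+R)=2TP/(2TP+FP+FN)=96/195=0.4923
0.7027 > 0.4923 → Model A

Model A


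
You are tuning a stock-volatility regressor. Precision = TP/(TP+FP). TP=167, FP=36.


Precision = TP/(TP+FP)
= 167/(167+36)
= 167/203 = 82.27%

82.27%


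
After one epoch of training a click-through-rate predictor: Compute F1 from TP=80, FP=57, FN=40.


Precision = 80/137 = 0.5839
Recall = 80/120 = 0.6667
F1 = 2·P·R/(P+R) = 2·TP/(2·TP+FP+FN) = 160/(160+57+40) = 160/257 = 0.6226

0.6226


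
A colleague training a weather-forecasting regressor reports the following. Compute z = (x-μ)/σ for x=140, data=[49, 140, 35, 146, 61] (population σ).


μ = 86.2, σ = 47.1398
z = (140 - 86.2)/47.1398 = 1.1413

1.1413


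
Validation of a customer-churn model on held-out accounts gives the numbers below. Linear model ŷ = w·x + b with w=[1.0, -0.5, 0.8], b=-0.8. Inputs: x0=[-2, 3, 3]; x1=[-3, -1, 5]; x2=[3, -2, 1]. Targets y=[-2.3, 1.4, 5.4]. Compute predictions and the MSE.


ŷ0 = (1.0)·(-2) + (-0.5)·(3) + (0.8)·(3) - 0.8 = -1.9
ŷ1 = (1.0)·(-3) + (-0.5)·(-1) + (0.8)·(5) - 0.8 = 0.7
ŷ2 = (1.0)·(3) + (-0.5)·(-2) + (0.8)·(1) - 0.8 = 4.0
errors² = [0.16, 0.49, 1.96]
MSE = 2.6100/3 = 0.87

0.87


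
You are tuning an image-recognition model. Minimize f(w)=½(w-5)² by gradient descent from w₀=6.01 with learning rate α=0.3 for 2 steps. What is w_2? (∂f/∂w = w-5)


step 1: grad = 6.01-5 = 1.01; w = 6.01 - 0.3·(1.01) = 5.707
step 2: grad = 5.707-5 = 0.707; w = 5.707 - 0.3·(0.707) = 5.4949

5.4949


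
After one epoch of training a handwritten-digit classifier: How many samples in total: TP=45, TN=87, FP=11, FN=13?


Total = TP + TN + FP + FN
= 45 + 87 + 11 + 13
= 156
(Predicted positive: 56, predicted negative: 100)

156


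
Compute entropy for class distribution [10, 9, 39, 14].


Probabilities: [10/72, 9/72, 39/72, 14/72] ≈ [0.1389, 0.125, 0.5417, 0.1944]
H = -((10/72)·log₂(10/72) + (9/72)·log₂(9/72) + (39/72)·log₂(39/72) + (14/72)·log₂(14/72))
  = 1.7091 bits

1.7091 bits


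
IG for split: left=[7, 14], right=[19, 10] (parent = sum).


Parent = [26, 24], H_parent = 0.9988
H_left = 0.9183 (n=21), H_right = 0.9294 (n=29)
H_children = (21/50)·0.9183 + (29/50)·0.9294 = 0.9247
IG = 0.9988 - 0.9247 = 0.0741

0.0741


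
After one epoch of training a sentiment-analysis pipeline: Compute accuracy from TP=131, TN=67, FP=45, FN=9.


Accuracy = (TP+TN)/(TP+TN+FP+FN)
= (131+67)/(252)
= 198/252 = 78.57%

78.57%


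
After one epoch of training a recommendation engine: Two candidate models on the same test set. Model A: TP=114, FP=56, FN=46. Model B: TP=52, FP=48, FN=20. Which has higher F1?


Model A: P=114/170=0.6706, R=114/160=0.7125, F1=2PR/(P+R)=2TP/(2TP+FP+FN)=228/330=0.6909
Model B: P=52/100=0.52, R=52/72=0.7222, F1=2PR/(P+R)=2TP/(2TP+FP+FN)=104/172=0.6047
0.6909 > 0.6047 → Model A

Model A


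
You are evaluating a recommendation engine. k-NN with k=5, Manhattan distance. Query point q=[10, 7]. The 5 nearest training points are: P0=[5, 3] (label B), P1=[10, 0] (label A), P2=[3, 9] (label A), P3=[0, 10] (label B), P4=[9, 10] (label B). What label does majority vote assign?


d(q,P0) = 9  (label B)
d(q,P1) = 7  (label A)
d(q,P2) = 9  (label A)
d(q,P3) = 13  (label B)
d(q,P4) = 4  (label B)
Votes: A=2, B=3
Majority → B

B


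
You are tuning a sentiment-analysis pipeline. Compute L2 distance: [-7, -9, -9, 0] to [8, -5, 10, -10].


d = √((-7-8)² + (-9+ 5)² + (-9-10)² + (0+ 10)²)
  = √(225 + 16 + 361 + 100)
  = √702 = 26.4953

26.4953


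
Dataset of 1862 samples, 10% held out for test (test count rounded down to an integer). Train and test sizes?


Test = ⌊1862·10/100⌋ = 186
Train = 1862 - 186 = 1676

Train: 1676, Test: 186


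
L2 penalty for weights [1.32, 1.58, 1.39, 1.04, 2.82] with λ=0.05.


‖w‖₂² = (1.32)² + (1.58)² + (1.39)² + (1.04)² + (2.82)²
     = 1.7424 + 2.4964 + 1.9321 + 1.0816 + 7.9524
     = 15.2049
λ·‖w‖₂² = 0.05·15.2049 = 0.760245

0.760245


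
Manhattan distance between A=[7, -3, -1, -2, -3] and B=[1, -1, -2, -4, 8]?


d = |7-1| + |-3+ 1| + |-1+ 2| + |-2+ 4| + |-3-8|
  = 6 + 2 + 1 + 2 + 11
  = 22

22


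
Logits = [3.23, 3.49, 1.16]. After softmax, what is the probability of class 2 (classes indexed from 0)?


Exponentials: e^3.23=25.2797, e^3.49=32.7859, e^1.16=3.1899
Sum = 61.2555
Softmax = [0.4127, 0.5352, 0.0521]
p[2] = 3.1899/61.2555 = 0.0521

0.0521


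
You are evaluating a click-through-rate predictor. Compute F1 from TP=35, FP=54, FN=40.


Precision = 35/89 = 0.3933
Recall = 35/75 = 0.4667
F1 = 2·P·R/(P+R) = 2·TP/(2·TP+FP+FN) = 70/(70+54+40) = 70/164 = 0.4268

0.4268


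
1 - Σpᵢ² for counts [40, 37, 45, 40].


Probabilities: [40/162, 37/162, 45/162, 40/162] ≈ [0.2469, 0.2284, 0.2778, 0.2469]
Σpᵢ² = (1600 + 1369 + 2025 + 1600)/162² = 6594/26244
Gini = 1 - Σpᵢ² = 1 - 6594/26244 = 0.7487

0.7487


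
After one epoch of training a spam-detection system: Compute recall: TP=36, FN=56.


Recall = TP/(TP+FN)
= 36/(36+56)
= 36/92 = 39.13%

39.13%


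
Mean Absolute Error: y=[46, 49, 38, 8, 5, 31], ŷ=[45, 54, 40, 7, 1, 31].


Absolute errors: |46-45|=1, |49-54|=5, |38-40|=2, |8-7|=1, |5-1|=4, |31-31|=0
Sum = 13
MAE = 13/6 = 13/6

13/6


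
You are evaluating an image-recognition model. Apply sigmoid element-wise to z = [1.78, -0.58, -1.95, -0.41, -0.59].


σ(1.78) = 1/(1+e^-1.78) = 0.8557
σ(-0.58) = 1/(1+e^0.58) = 0.3589
σ(-1.95) = 1/(1+e^1.95) = 0.1246
σ(-0.41) = 1/(1+e^0.41) = 0.3989
σ(-0.59) = 1/(1+e^0.59) = 0.3566
result = [0.8557, 0.3589, 0.1246, 0.3989, 0.3566]

[0.8557, 0.3589, 0.1246, 0.3989, 0.3566]


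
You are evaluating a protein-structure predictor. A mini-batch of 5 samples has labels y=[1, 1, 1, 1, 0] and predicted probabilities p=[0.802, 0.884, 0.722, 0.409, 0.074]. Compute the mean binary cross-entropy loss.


L[0] = -ln(0.802) = 0.2206
L[1] = -ln(0.884) = 0.1233
L[2] = -ln(0.722) = 0.3257
L[3] = -ln(0.409) = 0.894
L[4] = -ln(1-0.074) = -ln(0.926) = 0.0769
mean = (0.2206 + 0.1233 + 0.3257 + 0.894 + 0.0769)/5 = 0.3281

0.3281


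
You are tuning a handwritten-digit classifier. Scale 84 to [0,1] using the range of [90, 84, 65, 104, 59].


min=59, max=104
(84-59)/(104-59) = 25/45 = 0.5556

0.5556


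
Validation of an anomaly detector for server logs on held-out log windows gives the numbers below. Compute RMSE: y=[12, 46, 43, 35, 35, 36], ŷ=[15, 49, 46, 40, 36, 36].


MSE = 53/6 = 8.8333
RMSE = √(53/6) = 2.9721

2.9721


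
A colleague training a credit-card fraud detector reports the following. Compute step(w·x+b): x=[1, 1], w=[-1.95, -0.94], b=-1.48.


z = (1)·(-1.95) + (1)·(-0.94) - 1.48
  = -4.37
step(z) = 0 (z<0)

0


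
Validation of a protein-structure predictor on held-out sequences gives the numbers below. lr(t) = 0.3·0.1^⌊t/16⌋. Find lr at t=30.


n_drops = ⌊30/16⌋ = 1
lr = 0.3·0.1^1 = 0.3·0.1 = 0.03

0.03


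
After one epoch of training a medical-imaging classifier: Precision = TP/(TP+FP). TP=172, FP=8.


Precision = TP/(TP+FP)
= 172/(172+8)
= 172/180 = 95.56%

95.56%


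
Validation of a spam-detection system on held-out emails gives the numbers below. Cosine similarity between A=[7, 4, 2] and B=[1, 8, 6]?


A·B = 7·1 + 4·8 + 2·6 = 51
‖A‖ = √69 = 8.3066, ‖B‖ = √101 = 10.0499
cos = 51/(√69·√101) = 51/√6969 = 0.6109

0.6109


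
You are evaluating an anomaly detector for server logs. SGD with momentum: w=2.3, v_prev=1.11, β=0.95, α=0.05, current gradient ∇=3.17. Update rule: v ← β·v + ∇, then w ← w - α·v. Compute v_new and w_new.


v_new = 0.95·1.11 + 3.17 = 1.0545 + 3.17 = 4.2245
w_new = 2.3 - 0.05·4.2245 = 2.3 - 0.211225 = 2.088775

v_new=4.2245, w_new=2.088775


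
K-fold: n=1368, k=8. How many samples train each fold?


Fold size = 1368/8 = 171
Training per fold = 1368 - 171 = 1197

1197


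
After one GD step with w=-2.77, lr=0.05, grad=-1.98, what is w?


w_new = w - α·∇
= -2.77 - 0.05·-1.98
= -2.77 + 0.099
= -2.671

-2.671


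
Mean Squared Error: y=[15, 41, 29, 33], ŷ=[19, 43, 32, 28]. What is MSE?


Squared errors: (15-19)²=16, (41-43)²=4, (29-32)²=9, (33-28)²=25
Sum = 54
MSE = 54/4 = 27/2

27/2


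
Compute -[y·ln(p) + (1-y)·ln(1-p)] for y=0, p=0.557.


BCE = -[y·ln(p) + (1-y)·ln(1-p)]
= -0 - 1·ln(1-0.557)
= -ln(0.443) = 0.8142

0.8142


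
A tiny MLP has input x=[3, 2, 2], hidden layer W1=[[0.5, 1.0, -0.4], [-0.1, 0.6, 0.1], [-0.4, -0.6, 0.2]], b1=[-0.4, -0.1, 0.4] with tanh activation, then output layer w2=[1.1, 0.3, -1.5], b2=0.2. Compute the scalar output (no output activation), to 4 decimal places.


z1[0] = (0.5)·(3) + (1.0)·(2) + (-0.4)·(2) - 0.4 = 2.3
z1[1] = (-0.1)·(3) + (0.6)·(2) + (0.1)·(2) - 0.1 = 1.0
z1[2] = (-0.4)·(3) + (-0.6)·(2) + (0.2)·(2) + 0.4 = -1.6
h = tanh(z1) = [0.9801, 0.7616, -0.9217]
output = (1.1)·(0.9801) + (0.3)·(0.7616) + (-1.5)·(-0.9217) + 0.2 = 2.8891

2.8891


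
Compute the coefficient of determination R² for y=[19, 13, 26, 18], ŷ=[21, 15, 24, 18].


ȳ = 19
SS_res = Σ(y-ŷ)² = 12
SS_tot = Σ(y-ȳ)² = 86
R² = 1 - SS_res/SS_tot = 1 - 0.1395 = 0.8605

0.8605


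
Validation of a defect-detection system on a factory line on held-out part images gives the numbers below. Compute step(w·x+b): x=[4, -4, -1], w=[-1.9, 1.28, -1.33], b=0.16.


z = (4)·(-1.9) + (-4)·(1.28) + (-1)·(-1.33) + 0.16
  = -11.23
step(z) = 0 (z<0)

0


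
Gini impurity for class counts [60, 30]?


Probabilities: [60/90, 30/90] ≈ [0.6667, 0.3333]
Σpᵢ² = (3600 + 900)/90² = 4500/8100
Gini = 1 - Σpᵢ² = 1 - 4500/8100 = 0.4444

0.4444


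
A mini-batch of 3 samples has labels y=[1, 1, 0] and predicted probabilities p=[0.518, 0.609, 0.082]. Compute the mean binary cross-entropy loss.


L[0] = -ln(0.518) = 0.6578
L[1] = -ln(0.609) = 0.4959
L[2] = -ln(1-0.082) = -ln(0.918) = 0.0856
mean = (0.6578 + 0.4959 + 0.0856)/3 = 0.4131

0.4131


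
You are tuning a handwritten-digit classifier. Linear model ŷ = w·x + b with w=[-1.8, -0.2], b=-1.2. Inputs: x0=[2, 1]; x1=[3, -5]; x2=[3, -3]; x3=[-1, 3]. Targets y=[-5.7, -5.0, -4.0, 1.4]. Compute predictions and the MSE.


ŷ0 = (-1.8)·(2) + (-0.2)·(1) - 1.2 = -5.0
ŷ1 = (-1.8)·(3) + (-0.2)·(-5) - 1.2 = -5.6
ŷ2 = (-1.8)·(3) + (-0.2)·(-3) - 1.2 = -6.0
ŷ3 = (-1.8)·(-1) + (-0.2)·(3) - 1.2 = 0.0
errors² = [0.49, 0.36, 4.0, 1.96]
MSE = 6.8100/4 = 1.7025

1.7025


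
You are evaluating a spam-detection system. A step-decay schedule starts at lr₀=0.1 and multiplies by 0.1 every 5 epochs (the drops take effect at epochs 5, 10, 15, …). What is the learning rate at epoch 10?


n_drops = ⌊10/5⌋ = 2
lr = 0.1·0.1^2 = 0.1·0.01 = 0.001

0.001


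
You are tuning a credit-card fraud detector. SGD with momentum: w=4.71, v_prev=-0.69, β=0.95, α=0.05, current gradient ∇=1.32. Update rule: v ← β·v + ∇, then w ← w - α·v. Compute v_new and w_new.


v_new = 0.95·-0.69 + 1.32 = -0.6555 + 1.32 = 0.6645
w_new = 4.71 - 0.05·0.6645 = 4.71 - 0.033225 = 4.676775

v_new=0.6645, w_new=4.676775


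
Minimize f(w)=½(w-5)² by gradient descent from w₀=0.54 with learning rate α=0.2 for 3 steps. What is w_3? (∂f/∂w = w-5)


step 1: grad = 0.54-5 = -4.46; w = 0.54 - 0.2·(-4.46) = 1.432
step 2: grad = 1.432-5 = -3.568; w = 1.432 - 0.2·(-3.568) = 2.1456
step 3: grad = 2.1456-5 = -2.8544; w = 2.1456 - 0.2·(-2.8544) = 2.71648

2.71648


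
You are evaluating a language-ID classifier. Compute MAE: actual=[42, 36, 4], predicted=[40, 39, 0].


Absolute errors: |42-40|=2, |36-39|=3, |4-0|=4
Sum = 9
MAE = 9/3 = 3

3


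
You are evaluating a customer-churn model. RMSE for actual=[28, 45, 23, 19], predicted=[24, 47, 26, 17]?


MSE = 33/4 = 8.25
RMSE = √(33/4) = 2.8723

2.8723


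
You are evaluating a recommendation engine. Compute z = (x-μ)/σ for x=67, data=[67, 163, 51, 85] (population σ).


μ = 91.5, σ = 42.9971
z = (67 - 91.5)/42.9971 = -0.5698

-0.5698


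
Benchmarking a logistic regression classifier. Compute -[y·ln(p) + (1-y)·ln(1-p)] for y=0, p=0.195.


BCE = -[y·ln(p) + (1-y)·ln(1-p)]
= -0 - 1·ln(1-0.195)
= -ln(0.805) = 0.2169

0.2169


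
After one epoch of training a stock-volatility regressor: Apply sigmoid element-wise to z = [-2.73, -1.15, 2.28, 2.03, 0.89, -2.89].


σ(-2.73) = 1/(1+e^2.73) = 0.0612
σ(-1.15) = 1/(1+e^1.15) = 0.2405
σ(2.28) = 1/(1+e^-2.28) = 0.9072
σ(2.03) = 1/(1+e^-2.03) = 0.8839
σ(0.89) = 1/(1+e^-0.89) = 0.7089
σ(-2.89) = 1/(1+e^2.89) = 0.0527
result = [0.0612, 0.2405, 0.9072, 0.8839, 0.7089, 0.0527]

[0.0612, 0.2405, 0.9072, 0.8839, 0.7089, 0.0527]


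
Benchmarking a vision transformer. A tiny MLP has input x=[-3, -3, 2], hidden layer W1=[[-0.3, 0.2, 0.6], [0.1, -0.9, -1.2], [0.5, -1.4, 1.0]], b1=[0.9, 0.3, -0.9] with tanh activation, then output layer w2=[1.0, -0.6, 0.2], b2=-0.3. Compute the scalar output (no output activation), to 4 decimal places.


z1[0] = (-0.3)·(-3) + (0.2)·(-3) + (0.6)·(2) + 0.9 = 2.4
z1[1] = (0.1)·(-3) + (-0.9)·(-3) + (-1.2)·(2) + 0.3 = 0.3
z1[2] = (0.5)·(-3) + (-1.4)·(-3) + (1.0)·(2) - 0.9 = 3.8
h = tanh(z1) = [0.9837, 0.2913, 0.999]
output = (1.0)·(0.9837) + (-0.6)·(0.2913) + (0.2)·(0.999) - 0.3 = 0.7087

0.7087


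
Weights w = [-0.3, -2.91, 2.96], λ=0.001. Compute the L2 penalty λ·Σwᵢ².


‖w‖₂² = (-0.3)² + (-2.91)² + (2.96)²
     = 0.09 + 8.4681 + 8.7616
     = 17.3197
λ·‖w‖₂² = 0.001·17.3197 = 0.01732

0.01732


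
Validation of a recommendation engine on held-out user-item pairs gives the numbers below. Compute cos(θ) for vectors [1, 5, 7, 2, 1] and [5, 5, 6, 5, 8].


A·B = 1·5 + 5·5 + 7·6 + 2·5 + 1·8 = 90
‖A‖ = √80 = 8.9443, ‖B‖ = √175 = 13.2288
cos = 90/(√80·√175) = 90/√14000 = 0.7606

0.7606
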